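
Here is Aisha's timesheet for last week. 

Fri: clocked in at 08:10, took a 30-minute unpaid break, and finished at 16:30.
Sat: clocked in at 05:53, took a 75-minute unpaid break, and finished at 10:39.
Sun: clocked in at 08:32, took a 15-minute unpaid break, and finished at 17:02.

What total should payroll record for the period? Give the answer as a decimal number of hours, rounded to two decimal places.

Fri: 08:10–16:30 = 8 h 20 min; less 30 min break → 7 h 50 min
Sat: 05:53–10:39 = 4 h 46 min; less 75 min break → 3 h 31 min
Sun: 08:32–17:02 = 8 h 30 min; less 15 min break → 8 h 15 min
Total: 7 h 50 min + 3 h 31 min + 8 h 15 min = 19 h 36 min.

19.60 hours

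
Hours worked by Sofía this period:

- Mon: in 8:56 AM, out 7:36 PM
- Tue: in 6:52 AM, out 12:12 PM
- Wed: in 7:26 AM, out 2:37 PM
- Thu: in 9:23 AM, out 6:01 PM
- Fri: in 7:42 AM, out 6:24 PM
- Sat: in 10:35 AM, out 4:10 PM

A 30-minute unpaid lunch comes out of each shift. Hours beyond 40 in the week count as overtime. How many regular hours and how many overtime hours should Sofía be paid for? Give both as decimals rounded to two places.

Mon: 8:56 AM–7:36 PM = 10 h 40 min; less 30 min break → 10 h 10 min
Tue: 6:52 AM–12:12 PM = 5 h 20 min; less 30 min break → 4 h 50 min
Wed: 7:26 AM–2:37 PM = 7 h 11 min; less 30 min break → 6 h 41 min
Thu: 9:23 AM–6:01 PM = 8 h 38 min; less 30 min break → 8 h 8 min
Fri: 7:42 AM–6:24 PM = 10 h 42 min; less 30 min break → 10 h 12 min
Sat: 10:35 AM–4:10 PM = 5 h 35 min; less 30 min break → 5 h 5 min
Total worked: 45 h 6 min = 45.10 h.
Threshold 40 h → overtime 5 h 6 min, regular 40 h 0 min.

Regular 40.00 hours, overtime 5.10 hours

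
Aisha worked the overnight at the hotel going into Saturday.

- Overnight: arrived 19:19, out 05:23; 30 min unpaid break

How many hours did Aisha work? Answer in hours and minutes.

9 h 34 min

Overnight: 19:19 → midnight = 4 h 41 min; midnight → 05:23 = 5 h 23 min; span 10 h 4 min; less 30 min break → 9 h 34 min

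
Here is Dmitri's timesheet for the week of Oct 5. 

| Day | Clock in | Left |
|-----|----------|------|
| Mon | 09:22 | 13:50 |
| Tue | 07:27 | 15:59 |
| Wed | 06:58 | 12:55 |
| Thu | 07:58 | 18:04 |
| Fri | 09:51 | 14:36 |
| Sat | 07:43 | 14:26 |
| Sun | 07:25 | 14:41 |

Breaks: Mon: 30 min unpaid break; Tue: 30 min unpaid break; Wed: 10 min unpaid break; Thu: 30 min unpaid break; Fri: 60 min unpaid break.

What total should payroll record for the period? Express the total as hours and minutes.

45 h 7 min

Mon: 09:22–13:50 = 4 h 28 min; less 30 min break → 3 h 58 min
Tue: 07:27–15:59 = 8 h 32 min; less 30 min break → 8 h 2 min
Wed: 06:58–12:55 = 5 h 57 min; less 10 min break → 5 h 47 min
Thu: 07:58–18:04 = 10 h 6 min; less 30 min break → 9 h 36 min
Fri: 09:51–14:36 = 4 h 45 min; less 60 min break → 3 h 45 min
Sat: 07:43–14:26 = 6 h 43 min
Sun: 07:25–14:41 = 7 h 16 min
Total: 3 h 58 min + 8 h 2 min + 5 h 47 min + 9 h 36 min + 3 h 45 min + 6 h 43 min + 7 h 16 min = 45 h 7 min.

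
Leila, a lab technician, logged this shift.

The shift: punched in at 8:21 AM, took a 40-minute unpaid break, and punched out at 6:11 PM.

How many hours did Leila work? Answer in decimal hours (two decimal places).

9.17 hours

The shift: 8:21 AM–6:11 PM = 9 h 50 min; less 40 min break → 9 h 10 min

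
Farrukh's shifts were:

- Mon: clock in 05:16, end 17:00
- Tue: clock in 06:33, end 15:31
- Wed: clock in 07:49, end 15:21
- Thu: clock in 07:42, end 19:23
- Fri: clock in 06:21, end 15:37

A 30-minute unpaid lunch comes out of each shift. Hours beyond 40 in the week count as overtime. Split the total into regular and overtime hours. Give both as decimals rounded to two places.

Mon: 05:16–17:00 = 11 h 44 min; less 30 min break → 11 h 14 min
Tue: 06:33–15:31 = 8 h 58 min; less 30 min break → 8 h 28 min
Wed: 07:49–15:21 = 7 h 32 min; less 30 min break → 7 h 2 min
Thu: 07:42–19:23 = 11 h 41 min; less 30 min break → 11 h 11 min
Fri: 06:21–15:37 = 9 h 16 min; less 30 min break → 8 h 46 min
Total worked: 46 h 41 min = 46.68 h.
Threshold 40 h → overtime 6 h 41 min, regular 40 h 0 min.

Regular 40.00 hours, overtime 6.68 hours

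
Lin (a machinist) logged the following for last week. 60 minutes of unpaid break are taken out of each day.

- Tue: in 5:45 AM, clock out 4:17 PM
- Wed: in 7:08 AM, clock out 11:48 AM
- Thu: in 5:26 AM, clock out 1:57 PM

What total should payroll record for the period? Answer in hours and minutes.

Tue: 5:45 AM–4:17 PM = 10 h 32 min; less 60 min break → 9 h 32 min
Wed: 7:08 AM–11:48 AM = 4 h 40 min; less 60 min break → 3 h 40 min
Thu: 5:26 AM–1:57 PM = 8 h 31 min; less 60 min break → 7 h 31 min
Total: 9 h 32 min + 3 h 40 min + 7 h 31 min = 20 h 43 min.

20 h 43 min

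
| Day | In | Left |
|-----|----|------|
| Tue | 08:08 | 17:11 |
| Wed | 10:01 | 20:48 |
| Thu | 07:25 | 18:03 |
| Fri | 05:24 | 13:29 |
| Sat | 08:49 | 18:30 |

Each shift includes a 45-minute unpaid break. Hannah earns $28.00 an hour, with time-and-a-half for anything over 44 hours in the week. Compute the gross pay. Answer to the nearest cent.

$1252.30

Tue: 08:08–17:11 = 9 h 3 min; less 45 min break → 8 h 18 min
Wed: 10:01–20:48 = 10 h 47 min; less 45 min break → 10 h 2 min
Thu: 07:25–18:03 = 10 h 38 min; less 45 min break → 9 h 53 min
Fri: 05:24–13:29 = 8 h 5 min; less 45 min break → 7 h 20 min
Sat: 08:49–18:30 = 9 h 41 min; less 45 min break → 8 h 56 min
Total worked: 44 h 29 min = 2669 min.
Regular 44 h 0 min = 2640 min at $28.00/h; overtime 0 h 29 min = 29 min at $42.00/h.
Pay = (2640 × $28.00 + 29 × $42.00) ÷ 60 = $1252.30.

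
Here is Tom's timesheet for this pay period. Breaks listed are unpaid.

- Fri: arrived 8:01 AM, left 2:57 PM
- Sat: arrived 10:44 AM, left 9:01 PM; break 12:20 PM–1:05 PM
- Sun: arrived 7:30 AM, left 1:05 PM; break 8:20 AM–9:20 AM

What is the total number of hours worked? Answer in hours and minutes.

Fri: 8:01 AM–2:57 PM = 6 h 56 min
Sat: 10:44 AM–9:01 PM = 10 h 17 min; less 45 min break → 9 h 32 min
Sun: 7:30 AM–1:05 PM = 5 h 35 min; less 60 min break → 4 h 35 min
Total: 6 h 56 min + 9 h 32 min + 4 h 35 min = 21 h 3 min.

21 h 3 min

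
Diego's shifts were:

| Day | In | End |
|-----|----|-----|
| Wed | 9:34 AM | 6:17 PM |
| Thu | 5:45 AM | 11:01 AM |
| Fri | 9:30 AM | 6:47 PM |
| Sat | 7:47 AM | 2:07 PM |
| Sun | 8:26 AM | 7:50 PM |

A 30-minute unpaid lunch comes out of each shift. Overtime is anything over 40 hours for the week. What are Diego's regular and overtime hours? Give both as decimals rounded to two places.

Regular 38.50 hours, overtime 0.00 hours

Wed: 9:34 AM–6:17 PM = 8 h 43 min; less 30 min break → 8 h 13 min
Thu: 5:45 AM–11:01 AM = 5 h 16 min; less 30 min break → 4 h 46 min
Fri: 9:30 AM–6:47 PM = 9 h 17 min; less 30 min break → 8 h 47 min
Sat: 7:47 AM–2:07 PM = 6 h 20 min; less 30 min break → 5 h 50 min
Sun: 8:26 AM–7:50 PM = 11 h 24 min; less 30 min break → 10 h 54 min
Total worked: 38 h 30 min = 38.50 h.
Threshold 40 h → overtime 0 h 0 min, regular 38 h 30 min.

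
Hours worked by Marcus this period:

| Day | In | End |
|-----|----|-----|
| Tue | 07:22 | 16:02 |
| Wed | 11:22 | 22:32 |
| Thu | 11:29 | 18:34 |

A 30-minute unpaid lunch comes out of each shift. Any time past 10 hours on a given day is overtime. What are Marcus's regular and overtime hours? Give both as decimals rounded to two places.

Regular 24.75 hours, overtime 0.67 hours

Tue: 07:22–16:02 = 8 h 40 min; less 30 min break → 8 h 10 min
Wed: 11:22–22:32 = 11 h 10 min; less 30 min break → 10 h 40 min
Thu: 11:29–18:34 = 7 h 5 min; less 30 min break → 6 h 35 min
Tue reg 8 h 10 min / OT 0 h 0 min; Wed reg 10 h 0 min / OT 0 h 40 min; Thu reg 6 h 35 min / OT 0 h 0 min.
Totals: regular 24 h 45 min, overtime 0 h 40 min.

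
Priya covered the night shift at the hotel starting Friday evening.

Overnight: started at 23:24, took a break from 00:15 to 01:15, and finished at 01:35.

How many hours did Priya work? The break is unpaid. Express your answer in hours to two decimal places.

1.18 hours

Overnight: 23:24 → midnight = 0 h 36 min; midnight → 01:35 = 1 h 35 min; span 2 h 11 min; less 60 min break → 1 h 11 min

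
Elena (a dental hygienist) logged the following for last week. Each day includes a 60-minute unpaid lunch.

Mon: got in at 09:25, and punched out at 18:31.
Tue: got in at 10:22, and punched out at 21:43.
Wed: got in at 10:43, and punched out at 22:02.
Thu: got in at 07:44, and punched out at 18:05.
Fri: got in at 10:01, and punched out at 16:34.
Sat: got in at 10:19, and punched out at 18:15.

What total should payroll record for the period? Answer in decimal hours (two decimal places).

50.60 hours

Mon: 09:25–18:31 = 9 h 6 min; less 60 min break → 8 h 6 min
Tue: 10:22–21:43 = 11 h 21 min; less 60 min break → 10 h 21 min
Wed: 10:43–22:02 = 11 h 19 min; less 60 min break → 10 h 19 min
Thu: 07:44–18:05 = 10 h 21 min; less 60 min break → 9 h 21 min
Fri: 10:01–16:34 = 6 h 33 min; less 60 min break → 5 h 33 min
Sat: 10:19–18:15 = 7 h 56 min; less 60 min break → 6 h 56 min
Total: 8 h 6 min + 10 h 21 min + 10 h 19 min + 9 h 21 min + 5 h 33 min + 6 h 56 min = 50 h 36 min.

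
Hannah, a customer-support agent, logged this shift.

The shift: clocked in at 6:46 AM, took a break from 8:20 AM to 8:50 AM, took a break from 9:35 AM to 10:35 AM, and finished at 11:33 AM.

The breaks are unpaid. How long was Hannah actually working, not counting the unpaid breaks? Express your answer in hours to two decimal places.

3.28 hours

The shift: 6:46 AM–11:33 AM = 4 h 47 min; less 90 min break → 3 h 17 min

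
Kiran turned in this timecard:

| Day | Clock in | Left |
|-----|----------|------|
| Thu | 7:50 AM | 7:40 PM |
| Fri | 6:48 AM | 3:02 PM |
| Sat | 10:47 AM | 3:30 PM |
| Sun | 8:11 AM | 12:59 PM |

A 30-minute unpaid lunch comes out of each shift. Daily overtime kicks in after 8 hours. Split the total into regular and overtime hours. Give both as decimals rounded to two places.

Thu: 7:50 AM–7:40 PM = 11 h 50 min; less 30 min break → 11 h 20 min
Fri: 6:48 AM–3:02 PM = 8 h 14 min; less 30 min break → 7 h 44 min
Sat: 10:47 AM–3:30 PM = 4 h 43 min; less 30 min break → 4 h 13 min
Sun: 8:11 AM–12:59 PM = 4 h 48 min; less 30 min break → 4 h 18 min
Thu reg 8 h 0 min / OT 3 h 20 min; Fri reg 7 h 44 min / OT 0 h 0 min; Sat reg 4 h 13 min / OT 0 h 0 min; Sun reg 4 h 18 min / OT 0 h 0 min.
Totals: regular 24 h 15 min, overtime 3 h 20 min.

Regular 24.25 hours, overtime 3.33 hours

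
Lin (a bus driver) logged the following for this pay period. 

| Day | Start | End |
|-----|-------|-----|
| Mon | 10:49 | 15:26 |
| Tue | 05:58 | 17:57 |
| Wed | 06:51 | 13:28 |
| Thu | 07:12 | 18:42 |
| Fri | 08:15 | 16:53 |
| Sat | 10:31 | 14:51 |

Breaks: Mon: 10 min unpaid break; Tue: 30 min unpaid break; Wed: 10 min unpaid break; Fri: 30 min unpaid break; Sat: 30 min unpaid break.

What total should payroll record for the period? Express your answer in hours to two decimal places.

Mon: 10:49–15:26 = 4 h 37 min; less 10 min break → 4 h 27 min
Tue: 05:58–17:57 = 11 h 59 min; less 30 min break → 11 h 29 min
Wed: 06:51–13:28 = 6 h 37 min; less 10 min break → 6 h 27 min
Thu: 07:12–18:42 = 11 h 30 min
Fri: 08:15–16:53 = 8 h 38 min; less 30 min break → 8 h 8 min
Sat: 10:31–14:51 = 4 h 20 min; less 30 min break → 3 h 50 min
Total: 4 h 27 min + 11 h 29 min + 6 h 27 min + 11 h 30 min + 8 h 8 min + 3 h 50 min = 45 h 51 min.

45.85 hours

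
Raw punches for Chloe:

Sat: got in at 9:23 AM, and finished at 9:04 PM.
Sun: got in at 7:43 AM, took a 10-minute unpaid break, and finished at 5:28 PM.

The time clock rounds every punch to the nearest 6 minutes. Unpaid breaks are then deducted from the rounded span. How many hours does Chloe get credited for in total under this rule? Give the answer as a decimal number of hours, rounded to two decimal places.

Sat: in 9:23 AM→9:24 AM, out 9:04 PM→9:06 PM; 11 h 42 min
Sun: in 7:43 AM→7:42 AM, out 5:28 PM→5:30 PM; 9 h 48 min − 10 min = 9 h 38 min
Total credited: 21 h 20 min.

21.33 hours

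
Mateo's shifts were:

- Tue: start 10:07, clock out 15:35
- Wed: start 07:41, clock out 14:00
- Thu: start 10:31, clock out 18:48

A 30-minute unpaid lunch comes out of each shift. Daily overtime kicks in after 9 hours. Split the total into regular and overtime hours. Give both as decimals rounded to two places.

Tue: 10:07–15:35 = 5 h 28 min; less 30 min break → 4 h 58 min
Wed: 07:41–14:00 = 6 h 19 min; less 30 min break → 5 h 49 min
Thu: 10:31–18:48 = 8 h 17 min; less 30 min break → 7 h 47 min
Tue reg 4 h 58 min / OT 0 h 0 min; Wed reg 5 h 49 min / OT 0 h 0 min; Thu reg 7 h 47 min / OT 0 h 0 min.
Totals: regular 18 h 34 min, overtime 0 h 0 min.

Regular 18.57 hours, overtime 0.00 hours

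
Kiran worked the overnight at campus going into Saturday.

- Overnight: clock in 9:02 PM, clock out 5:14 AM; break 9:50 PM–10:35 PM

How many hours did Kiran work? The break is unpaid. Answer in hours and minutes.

Overnight: 9:02 PM → midnight = 2 h 58 min; midnight → 5:14 AM = 5 h 14 min; span 8 h 12 min; less 45 min break → 7 h 27 min

7 h 27 min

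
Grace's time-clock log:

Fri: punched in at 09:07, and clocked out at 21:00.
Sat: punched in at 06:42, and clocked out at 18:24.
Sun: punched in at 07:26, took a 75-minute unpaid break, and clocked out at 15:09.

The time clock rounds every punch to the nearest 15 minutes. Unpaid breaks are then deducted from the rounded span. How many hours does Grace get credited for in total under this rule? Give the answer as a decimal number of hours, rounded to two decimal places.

30.25 hours

Fri: in 09:07→09:00, out 21:00→21:00; 12 h 0 min
Sat: in 06:42→06:45, out 18:24→18:30; 11 h 45 min
Sun: in 07:26→07:30, out 15:09→15:15; 7 h 45 min − 75 min = 6 h 30 min
Total credited: 30 h 15 min.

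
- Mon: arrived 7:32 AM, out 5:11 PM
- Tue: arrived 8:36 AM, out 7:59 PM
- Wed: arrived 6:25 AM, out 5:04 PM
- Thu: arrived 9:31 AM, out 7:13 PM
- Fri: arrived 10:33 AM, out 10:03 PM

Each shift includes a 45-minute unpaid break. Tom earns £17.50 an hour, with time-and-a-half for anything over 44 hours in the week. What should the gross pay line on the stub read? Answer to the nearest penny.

£904.75

Mon: 7:32 AM–5:11 PM = 9 h 39 min; less 45 min break → 8 h 54 min
Tue: 8:36 AM–7:59 PM = 11 h 23 min; less 45 min break → 10 h 38 min
Wed: 6:25 AM–5:04 PM = 10 h 39 min; less 45 min break → 9 h 54 min
Thu: 9:31 AM–7:13 PM = 9 h 42 min; less 45 min break → 8 h 57 min
Fri: 10:33 AM–10:03 PM = 11 h 30 min; less 45 min break → 10 h 45 min
Total worked: 49 h 8 min = 2948 min.
Regular 44 h 0 min = 2640 min at £17.50/h; overtime 5 h 8 min = 308 min at £26.25/h.
Pay = (2640 × £17.50 + 308 × £26.25) ÷ 60 = £904.75.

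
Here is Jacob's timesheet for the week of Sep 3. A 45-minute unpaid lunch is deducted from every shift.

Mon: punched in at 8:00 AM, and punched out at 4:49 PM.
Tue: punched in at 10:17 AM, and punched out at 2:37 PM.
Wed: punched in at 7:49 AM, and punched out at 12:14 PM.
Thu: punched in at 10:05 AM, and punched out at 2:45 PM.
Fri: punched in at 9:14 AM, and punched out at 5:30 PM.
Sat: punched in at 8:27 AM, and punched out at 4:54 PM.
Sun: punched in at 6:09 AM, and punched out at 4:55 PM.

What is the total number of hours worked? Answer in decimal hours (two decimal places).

Mon: 8:00 AM–4:49 PM = 8 h 49 min; less 45 min break → 8 h 4 min
Tue: 10:17 AM–2:37 PM = 4 h 20 min; less 45 min break → 3 h 35 min
Wed: 7:49 AM–12:14 PM = 4 h 25 min; less 45 min break → 3 h 40 min
Thu: 10:05 AM–2:45 PM = 4 h 40 min; less 45 min break → 3 h 55 min
Fri: 9:14 AM–5:30 PM = 8 h 16 min; less 45 min break → 7 h 31 min
Sat: 8:27 AM–4:54 PM = 8 h 27 min; less 45 min break → 7 h 42 min
Sun: 6:09 AM–4:55 PM = 10 h 46 min; less 45 min break → 10 h 1 min
Total: 8 h 4 min + 3 h 35 min + 3 h 40 min + 3 h 55 min + 7 h 31 min + 7 h 42 min + 10 h 1 min = 44 h 28 min.

44.47 hours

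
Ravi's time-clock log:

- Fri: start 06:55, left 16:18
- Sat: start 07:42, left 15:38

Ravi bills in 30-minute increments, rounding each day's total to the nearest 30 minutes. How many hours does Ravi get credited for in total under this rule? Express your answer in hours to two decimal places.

Fri: 06:55–16:18 = 9 h 23 min → rounds to 9 h 30 min
Sat: 07:42–15:38 = 7 h 56 min → rounds to 8 h 0 min
Total credited: 17 h 30 min.

17.50 hours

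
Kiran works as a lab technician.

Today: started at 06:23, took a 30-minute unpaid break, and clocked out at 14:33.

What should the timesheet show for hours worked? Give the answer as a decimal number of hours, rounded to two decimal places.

7.67 hours

Today: 06:23–14:33 = 8 h 10 min; less 30 min break → 7 h 40 min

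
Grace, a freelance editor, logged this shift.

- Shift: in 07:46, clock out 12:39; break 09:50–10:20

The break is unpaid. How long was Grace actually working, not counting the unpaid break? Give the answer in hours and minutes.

4 h 23 min

Shift: 07:46–12:39 = 4 h 53 min; less 30 min break → 4 h 23 min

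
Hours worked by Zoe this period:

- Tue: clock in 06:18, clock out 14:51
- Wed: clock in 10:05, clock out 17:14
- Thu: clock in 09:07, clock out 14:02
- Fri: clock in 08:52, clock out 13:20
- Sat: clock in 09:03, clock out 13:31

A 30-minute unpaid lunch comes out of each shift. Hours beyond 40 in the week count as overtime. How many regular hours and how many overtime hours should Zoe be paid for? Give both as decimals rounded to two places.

Tue: 06:18–14:51 = 8 h 33 min; less 30 min break → 8 h 3 min
Wed: 10:05–17:14 = 7 h 9 min; less 30 min break → 6 h 39 min
Thu: 09:07–14:02 = 4 h 55 min; less 30 min break → 4 h 25 min
Fri: 08:52–13:20 = 4 h 28 min; less 30 min break → 3 h 58 min
Sat: 09:03–13:31 = 4 h 28 min; less 30 min break → 3 h 58 min
Total worked: 27 h 3 min = 27.05 h.
Threshold 40 h → overtime 0 h 0 min, regular 27 h 3 min.

Regular 27.05 hours, overtime 0.00 hours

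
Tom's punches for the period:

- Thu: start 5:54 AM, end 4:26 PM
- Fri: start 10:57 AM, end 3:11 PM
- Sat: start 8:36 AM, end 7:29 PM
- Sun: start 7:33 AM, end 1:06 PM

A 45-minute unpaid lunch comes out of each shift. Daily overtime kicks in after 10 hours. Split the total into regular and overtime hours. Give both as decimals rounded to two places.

Regular 28.07 hours, overtime 0.13 hours

Thu: 5:54 AM–4:26 PM = 10 h 32 min; less 45 min break → 9 h 47 min
Fri: 10:57 AM–3:11 PM = 4 h 14 min; less 45 min break → 3 h 29 min
Sat: 8:36 AM–7:29 PM = 10 h 53 min; less 45 min break → 10 h 8 min
Sun: 7:33 AM–1:06 PM = 5 h 33 min; less 45 min break → 4 h 48 min
Thu reg 9 h 47 min / OT 0 h 0 min; Fri reg 3 h 29 min / OT 0 h 0 min; Sat reg 10 h 0 min / OT 0 h 8 min; Sun reg 4 h 48 min / OT 0 h 0 min.
Totals: regular 28 h 4 min, overtime 0 h 8 min.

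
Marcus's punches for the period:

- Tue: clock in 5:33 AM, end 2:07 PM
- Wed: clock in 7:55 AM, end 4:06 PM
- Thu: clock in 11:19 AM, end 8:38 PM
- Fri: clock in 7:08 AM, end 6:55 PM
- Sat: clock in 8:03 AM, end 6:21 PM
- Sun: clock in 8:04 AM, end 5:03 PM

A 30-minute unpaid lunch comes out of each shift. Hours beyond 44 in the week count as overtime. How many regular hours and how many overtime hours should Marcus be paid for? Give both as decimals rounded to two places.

Tue: 5:33 AM–2:07 PM = 8 h 34 min; less 30 min break → 8 h 4 min
Wed: 7:55 AM–4:06 PM = 8 h 11 min; less 30 min break → 7 h 41 min
Thu: 11:19 AM–8:38 PM = 9 h 19 min; less 30 min break → 8 h 49 min
Fri: 7:08 AM–6:55 PM = 11 h 47 min; less 30 min break → 11 h 17 min
Sat: 8:03 AM–6:21 PM = 10 h 18 min; less 30 min break → 9 h 48 min
Sun: 8:04 AM–5:03 PM = 8 h 59 min; less 30 min break → 8 h 29 min
Total worked: 54 h 8 min = 54.13 h.
Threshold 44 h → overtime 10 h 8 min, regular 44 h 0 min.

Regular 44.00 hours, overtime 10.13 hours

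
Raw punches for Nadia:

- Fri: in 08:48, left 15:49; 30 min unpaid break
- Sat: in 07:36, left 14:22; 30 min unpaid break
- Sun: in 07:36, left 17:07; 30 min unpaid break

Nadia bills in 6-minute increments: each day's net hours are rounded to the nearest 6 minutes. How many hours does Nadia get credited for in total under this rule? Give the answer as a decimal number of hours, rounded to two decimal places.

21.80 hours

Fri: 08:48–15:49 = 7 h 1 min − 30 min = 6 h 31 min → rounds to 6 h 30 min
Sat: 07:36–14:22 = 6 h 46 min − 30 min = 6 h 16 min → rounds to 6 h 18 min
Sun: 07:36–17:07 = 9 h 31 min − 30 min = 9 h 1 min → rounds to 9 h 0 min
Total credited: 21 h 48 min.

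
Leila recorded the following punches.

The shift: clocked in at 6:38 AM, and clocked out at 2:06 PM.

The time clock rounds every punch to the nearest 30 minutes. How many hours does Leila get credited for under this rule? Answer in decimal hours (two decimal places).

The shift: in 6:38 AM→6:30 AM, out 2:06 PM→2:00 PM; 7 h 30 min

7.50 hours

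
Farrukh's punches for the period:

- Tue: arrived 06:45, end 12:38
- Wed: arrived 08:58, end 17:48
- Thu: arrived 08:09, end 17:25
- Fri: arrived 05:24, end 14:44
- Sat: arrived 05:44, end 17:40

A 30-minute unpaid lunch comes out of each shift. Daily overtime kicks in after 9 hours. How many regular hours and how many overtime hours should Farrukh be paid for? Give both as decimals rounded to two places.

Tue: 06:45–12:38 = 5 h 53 min; less 30 min break → 5 h 23 min
Wed: 08:58–17:48 = 8 h 50 min; less 30 min break → 8 h 20 min
Thu: 08:09–17:25 = 9 h 16 min; less 30 min break → 8 h 46 min
Fri: 05:24–14:44 = 9 h 20 min; less 30 min break → 8 h 50 min
Sat: 05:44–17:40 = 11 h 56 min; less 30 min break → 11 h 26 min
Tue reg 5 h 23 min / OT 0 h 0 min; Wed reg 8 h 20 min / OT 0 h 0 min; Thu reg 8 h 46 min / OT 0 h 0 min; Fri reg 8 h 50 min / OT 0 h 0 min; Sat reg 9 h 0 min / OT 2 h 26 min.
Totals: regular 40 h 19 min, overtime 2 h 26 min.

Regular 40.32 hours, overtime 2.43 hours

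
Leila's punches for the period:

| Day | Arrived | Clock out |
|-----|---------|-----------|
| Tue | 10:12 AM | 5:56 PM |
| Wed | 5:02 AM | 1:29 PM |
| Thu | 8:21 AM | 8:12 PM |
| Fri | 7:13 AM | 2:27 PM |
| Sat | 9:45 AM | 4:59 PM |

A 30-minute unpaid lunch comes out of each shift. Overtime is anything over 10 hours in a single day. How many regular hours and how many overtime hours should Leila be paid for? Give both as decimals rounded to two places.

Regular 38.65 hours, overtime 1.35 hours

Tue: 10:12 AM–5:56 PM = 7 h 44 min; less 30 min break → 7 h 14 min
Wed: 5:02 AM–1:29 PM = 8 h 27 min; less 30 min break → 7 h 57 min
Thu: 8:21 AM–8:12 PM = 11 h 51 min; less 30 min break → 11 h 21 min
Fri: 7:13 AM–2:27 PM = 7 h 14 min; less 30 min break → 6 h 44 min
Sat: 9:45 AM–4:59 PM = 7 h 14 min; less 30 min break → 6 h 44 min
Tue reg 7 h 14 min / OT 0 h 0 min; Wed reg 7 h 57 min / OT 0 h 0 min; Thu reg 10 h 0 min / OT 1 h 21 min; Fri reg 6 h 44 min / OT 0 h 0 min; Sat reg 6 h 44 min / OT 0 h 0 min.
Totals: regular 38 h 39 min, overtime 1 h 21 min.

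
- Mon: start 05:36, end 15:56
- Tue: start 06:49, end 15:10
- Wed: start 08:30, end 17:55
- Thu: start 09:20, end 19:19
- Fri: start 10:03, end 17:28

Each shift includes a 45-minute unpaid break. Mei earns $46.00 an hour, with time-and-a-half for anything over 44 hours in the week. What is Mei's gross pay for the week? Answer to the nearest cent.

Mon: 05:36–15:56 = 10 h 20 min; less 45 min break → 9 h 35 min
Tue: 06:49–15:10 = 8 h 21 min; less 45 min break → 7 h 36 min
Wed: 08:30–17:55 = 9 h 25 min; less 45 min break → 8 h 40 min
Thu: 09:20–19:19 = 9 h 59 min; less 45 min break → 9 h 14 min
Fri: 10:03–17:28 = 7 h 25 min; less 45 min break → 6 h 40 min
Total worked: 41 h 45 min = 2505 min.
Regular 41 h 45 min = 2505 min at $46.00/h; overtime 0 h 0 min = 0 min at $69.00/h.
Pay = (2505 × $46.00 + 0 × $69.00) ÷ 60 = $1920.50.

$1920.50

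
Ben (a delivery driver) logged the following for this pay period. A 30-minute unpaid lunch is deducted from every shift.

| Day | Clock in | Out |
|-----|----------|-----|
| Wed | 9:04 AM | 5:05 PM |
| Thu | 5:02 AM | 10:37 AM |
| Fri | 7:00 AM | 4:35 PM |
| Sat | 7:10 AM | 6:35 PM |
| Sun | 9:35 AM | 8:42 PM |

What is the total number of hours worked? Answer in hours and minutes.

43 h 13 min

Wed: 9:04 AM–5:05 PM = 8 h 1 min; less 30 min break → 7 h 31 min
Thu: 5:02 AM–10:37 AM = 5 h 35 min; less 30 min break → 5 h 5 min
Fri: 7:00 AM–4:35 PM = 9 h 35 min; less 30 min break → 9 h 5 min
Sat: 7:10 AM–6:35 PM = 11 h 25 min; less 30 min break → 10 h 55 min
Sun: 9:35 AM–8:42 PM = 11 h 7 min; less 30 min break → 10 h 37 min
Total: 7 h 31 min + 5 h 5 min + 9 h 5 min + 10 h 55 min + 10 h 37 min = 43 h 13 min.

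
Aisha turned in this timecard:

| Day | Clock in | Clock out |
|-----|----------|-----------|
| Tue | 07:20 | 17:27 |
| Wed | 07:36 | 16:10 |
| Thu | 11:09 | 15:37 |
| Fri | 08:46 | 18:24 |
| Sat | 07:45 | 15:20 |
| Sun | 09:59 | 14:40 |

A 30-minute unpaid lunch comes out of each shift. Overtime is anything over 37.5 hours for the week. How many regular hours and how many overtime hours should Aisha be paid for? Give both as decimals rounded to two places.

Tue: 07:20–17:27 = 10 h 7 min; less 30 min break → 9 h 37 min
Wed: 07:36–16:10 = 8 h 34 min; less 30 min break → 8 h 4 min
Thu: 11:09–15:37 = 4 h 28 min; less 30 min break → 3 h 58 min
Fri: 08:46–18:24 = 9 h 38 min; less 30 min break → 9 h 8 min
Sat: 07:45–15:20 = 7 h 35 min; less 30 min break → 7 h 5 min
Sun: 09:59–14:40 = 4 h 41 min; less 30 min break → 4 h 11 min
Total worked: 42 h 3 min = 42.05 h.
Threshold 37.5 h → overtime 4 h 33 min, regular 37 h 30 min.

Regular 37.50 hours, overtime 4.55 hours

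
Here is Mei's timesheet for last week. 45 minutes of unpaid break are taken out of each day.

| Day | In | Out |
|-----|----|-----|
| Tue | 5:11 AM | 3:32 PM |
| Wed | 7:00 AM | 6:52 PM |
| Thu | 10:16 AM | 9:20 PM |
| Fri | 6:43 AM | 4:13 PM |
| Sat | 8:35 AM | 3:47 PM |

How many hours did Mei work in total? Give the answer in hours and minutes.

Tue: 5:11 AM–3:32 PM = 10 h 21 min; less 45 min break → 9 h 36 min
Wed: 7:00 AM–6:52 PM = 11 h 52 min; less 45 min break → 11 h 7 min
Thu: 10:16 AM–9:20 PM = 11 h 4 min; less 45 min break → 10 h 19 min
Fri: 6:43 AM–4:13 PM = 9 h 30 min; less 45 min break → 8 h 45 min
Sat: 8:35 AM–3:47 PM = 7 h 12 min; less 45 min break → 6 h 27 min
Total: 9 h 36 min + 11 h 7 min + 10 h 19 min + 8 h 45 min + 6 h 27 min = 46 h 14 min.

46 h 14 min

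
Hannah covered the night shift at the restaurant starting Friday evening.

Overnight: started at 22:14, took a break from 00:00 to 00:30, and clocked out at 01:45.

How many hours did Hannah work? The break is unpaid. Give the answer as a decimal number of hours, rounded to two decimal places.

Overnight: 22:14 → midnight = 1 h 46 min; midnight → 01:45 = 1 h 45 min; span 3 h 31 min; less 30 min break → 3 h 1 min

3.02 hours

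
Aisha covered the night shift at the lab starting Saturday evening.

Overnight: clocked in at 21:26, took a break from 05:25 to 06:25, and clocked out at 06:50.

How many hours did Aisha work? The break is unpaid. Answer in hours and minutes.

8 h 24 min

Overnight: 21:26 → midnight = 2 h 34 min; midnight → 06:50 = 6 h 50 min; span 9 h 24 min; less 60 min break → 8 h 24 min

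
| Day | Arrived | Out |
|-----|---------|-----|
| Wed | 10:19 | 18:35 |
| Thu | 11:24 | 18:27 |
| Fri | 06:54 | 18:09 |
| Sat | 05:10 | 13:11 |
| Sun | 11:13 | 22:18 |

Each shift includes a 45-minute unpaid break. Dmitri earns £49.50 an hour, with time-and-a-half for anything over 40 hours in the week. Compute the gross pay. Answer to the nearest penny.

Wed: 10:19–18:35 = 8 h 16 min; less 45 min break → 7 h 31 min
Thu: 11:24–18:27 = 7 h 3 min; less 45 min break → 6 h 18 min
Fri: 06:54–18:09 = 11 h 15 min; less 45 min break → 10 h 30 min
Sat: 05:10–13:11 = 8 h 1 min; less 45 min break → 7 h 16 min
Sun: 11:13–22:18 = 11 h 5 min; less 45 min break → 10 h 20 min
Total worked: 41 h 55 min = 2515 min.
Regular 40 h 0 min = 2400 min at £49.50/h; overtime 1 h 55 min = 115 min at £74.25/h.
Pay = (2400 × £49.50 + 115 × £74.25) ÷ 60 = £2122.31.

£2122.31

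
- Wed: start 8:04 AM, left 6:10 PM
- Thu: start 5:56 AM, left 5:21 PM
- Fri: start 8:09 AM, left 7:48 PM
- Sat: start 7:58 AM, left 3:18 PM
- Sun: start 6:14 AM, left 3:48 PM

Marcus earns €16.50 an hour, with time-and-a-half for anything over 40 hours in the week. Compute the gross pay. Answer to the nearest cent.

€909.15

Wed: 8:04 AM–6:10 PM = 10 h 6 min
Thu: 5:56 AM–5:21 PM = 11 h 25 min
Fri: 8:09 AM–7:48 PM = 11 h 39 min
Sat: 7:58 AM–3:18 PM = 7 h 20 min
Sun: 6:14 AM–3:48 PM = 9 h 34 min
Total worked: 50 h 4 min = 3004 min.
Regular 40 h 0 min = 2400 min at €16.50/h; overtime 10 h 4 min = 604 min at €24.75/h.
Pay = (2400 × €16.50 + 604 × €24.75) ÷ 60 = €909.15.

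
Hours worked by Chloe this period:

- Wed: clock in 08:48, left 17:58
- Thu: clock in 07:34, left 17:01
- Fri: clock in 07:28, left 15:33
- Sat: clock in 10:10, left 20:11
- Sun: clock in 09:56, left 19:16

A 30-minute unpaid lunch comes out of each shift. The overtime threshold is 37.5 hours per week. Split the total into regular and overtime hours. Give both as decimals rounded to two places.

Regular 37.50 hours, overtime 6.05 hours

Wed: 08:48–17:58 = 9 h 10 min; less 30 min break → 8 h 40 min
Thu: 07:34–17:01 = 9 h 27 min; less 30 min break → 8 h 57 min
Fri: 07:28–15:33 = 8 h 5 min; less 30 min break → 7 h 35 min
Sat: 10:10–20:11 = 10 h 1 min; less 30 min break → 9 h 31 min
Sun: 09:56–19:16 = 9 h 20 min; less 30 min break → 8 h 50 min
Total worked: 43 h 33 min = 43.55 h.
Threshold 37.5 h → overtime 6 h 3 min, regular 37 h 30 min.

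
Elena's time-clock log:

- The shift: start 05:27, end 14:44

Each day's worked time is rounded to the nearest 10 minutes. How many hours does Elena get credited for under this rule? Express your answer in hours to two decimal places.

9.33 hours

The shift: 05:27–14:44 = 9 h 17 min → rounds to 9 h 20 min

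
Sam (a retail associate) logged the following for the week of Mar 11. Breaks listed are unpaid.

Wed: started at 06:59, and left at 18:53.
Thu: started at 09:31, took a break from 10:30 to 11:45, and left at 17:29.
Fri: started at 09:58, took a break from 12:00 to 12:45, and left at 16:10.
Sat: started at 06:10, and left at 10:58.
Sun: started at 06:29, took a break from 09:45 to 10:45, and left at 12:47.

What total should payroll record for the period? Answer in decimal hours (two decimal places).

34.17 hours

Wed: 06:59–18:53 = 11 h 54 min
Thu: 09:31–17:29 = 7 h 58 min; less 75 min break → 6 h 43 min
Fri: 09:58–16:10 = 6 h 12 min; less 45 min break → 5 h 27 min
Sat: 06:10–10:58 = 4 h 48 min
Sun: 06:29–12:47 = 6 h 18 min; less 60 min break → 5 h 18 min
Total: 11 h 54 min + 6 h 43 min + 5 h 27 min + 4 h 48 min + 5 h 18 min = 34 h 10 min.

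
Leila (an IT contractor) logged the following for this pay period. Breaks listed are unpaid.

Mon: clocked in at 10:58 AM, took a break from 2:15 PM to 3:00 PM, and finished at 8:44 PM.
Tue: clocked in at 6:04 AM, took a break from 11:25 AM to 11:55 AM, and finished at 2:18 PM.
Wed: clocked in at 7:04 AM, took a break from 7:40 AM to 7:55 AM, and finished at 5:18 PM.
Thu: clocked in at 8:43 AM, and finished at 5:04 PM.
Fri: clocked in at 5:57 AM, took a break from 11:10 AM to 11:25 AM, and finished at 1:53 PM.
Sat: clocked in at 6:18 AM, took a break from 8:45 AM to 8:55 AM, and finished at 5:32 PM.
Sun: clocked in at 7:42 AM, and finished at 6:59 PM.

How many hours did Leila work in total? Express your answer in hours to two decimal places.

Mon: 10:58 AM–8:44 PM = 9 h 46 min; less 45 min break → 9 h 1 min
Tue: 6:04 AM–2:18 PM = 8 h 14 min; less 30 min break → 7 h 44 min
Wed: 7:04 AM–5:18 PM = 10 h 14 min; less 15 min break → 9 h 59 min
Thu: 8:43 AM–5:04 PM = 8 h 21 min
Fri: 5:57 AM–1:53 PM = 7 h 56 min; less 15 min break → 7 h 41 min
Sat: 6:18 AM–5:32 PM = 11 h 14 min; less 10 min break → 11 h 4 min
Sun: 7:42 AM–6:59 PM = 11 h 17 min
Total: 9 h 1 min + 7 h 44 min + 9 h 59 min + 8 h 21 min + 7 h 41 min + 11 h 4 min + 11 h 17 min = 65 h 7 min.

65.12 hours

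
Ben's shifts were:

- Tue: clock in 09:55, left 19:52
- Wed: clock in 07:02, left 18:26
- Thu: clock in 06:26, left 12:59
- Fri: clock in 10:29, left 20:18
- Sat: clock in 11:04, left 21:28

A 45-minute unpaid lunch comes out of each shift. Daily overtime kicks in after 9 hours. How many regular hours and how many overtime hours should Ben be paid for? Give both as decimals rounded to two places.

Tue: 09:55–19:52 = 9 h 57 min; less 45 min break → 9 h 12 min
Wed: 07:02–18:26 = 11 h 24 min; less 45 min break → 10 h 39 min
Thu: 06:26–12:59 = 6 h 33 min; less 45 min break → 5 h 48 min
Fri: 10:29–20:18 = 9 h 49 min; less 45 min break → 9 h 4 min
Sat: 11:04–21:28 = 10 h 24 min; less 45 min break → 9 h 39 min
Tue reg 9 h 0 min / OT 0 h 12 min; Wed reg 9 h 0 min / OT 1 h 39 min; Thu reg 5 h 48 min / OT 0 h 0 min; Fri reg 9 h 0 min / OT 0 h 4 min; Sat reg 9 h 0 min / OT 0 h 39 min.
Totals: regular 41 h 48 min, overtime 2 h 34 min.

Regular 41.80 hours, overtime 2.57 hours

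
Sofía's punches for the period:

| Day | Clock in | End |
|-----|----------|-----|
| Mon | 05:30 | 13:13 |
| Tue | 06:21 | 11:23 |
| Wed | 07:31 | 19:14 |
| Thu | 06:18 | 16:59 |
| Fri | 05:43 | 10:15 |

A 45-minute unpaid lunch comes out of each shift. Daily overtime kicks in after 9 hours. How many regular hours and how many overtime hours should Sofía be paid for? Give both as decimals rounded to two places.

Mon: 05:30–13:13 = 7 h 43 min; less 45 min break → 6 h 58 min
Tue: 06:21–11:23 = 5 h 2 min; less 45 min break → 4 h 17 min
Wed: 07:31–19:14 = 11 h 43 min; less 45 min break → 10 h 58 min
Thu: 06:18–16:59 = 10 h 41 min; less 45 min break → 9 h 56 min
Fri: 05:43–10:15 = 4 h 32 min; less 45 min break → 3 h 47 min
Mon reg 6 h 58 min / OT 0 h 0 min; Tue reg 4 h 17 min / OT 0 h 0 min; Wed reg 9 h 0 min / OT 1 h 58 min; Thu reg 9 h 0 min / OT 0 h 56 min; Fri reg 3 h 47 min / OT 0 h 0 min.
Totals: regular 33 h 2 min, overtime 2 h 54 min.

Regular 33.03 hours, overtime 2.90 hours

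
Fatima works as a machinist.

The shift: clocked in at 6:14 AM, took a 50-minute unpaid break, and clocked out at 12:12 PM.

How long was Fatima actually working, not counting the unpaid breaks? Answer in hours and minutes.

The shift: 6:14 AM–12:12 PM = 5 h 58 min; less 50 min break → 5 h 8 min

5 h 8 min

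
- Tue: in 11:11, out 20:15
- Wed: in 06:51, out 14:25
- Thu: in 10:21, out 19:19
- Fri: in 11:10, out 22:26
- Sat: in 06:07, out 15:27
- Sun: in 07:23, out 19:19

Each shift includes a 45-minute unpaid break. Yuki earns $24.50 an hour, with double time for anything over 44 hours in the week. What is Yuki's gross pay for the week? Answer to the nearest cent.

Tue: 11:11–20:15 = 9 h 4 min; less 45 min break → 8 h 19 min
Wed: 06:51–14:25 = 7 h 34 min; less 45 min break → 6 h 49 min
Thu: 10:21–19:19 = 8 h 58 min; less 45 min break → 8 h 13 min
Fri: 11:10–22:26 = 11 h 16 min; less 45 min break → 10 h 31 min
Sat: 06:07–15:27 = 9 h 20 min; less 45 min break → 8 h 35 min
Sun: 07:23–19:19 = 11 h 56 min; less 45 min break → 11 h 11 min
Total worked: 53 h 38 min = 3218 min.
Regular 44 h 0 min = 2640 min at $24.50/h; overtime 9 h 38 min = 578 min at $49.00/h.
Pay = (2640 × $24.50 + 578 × $49.00) ÷ 60 = $1550.03.

$1550.03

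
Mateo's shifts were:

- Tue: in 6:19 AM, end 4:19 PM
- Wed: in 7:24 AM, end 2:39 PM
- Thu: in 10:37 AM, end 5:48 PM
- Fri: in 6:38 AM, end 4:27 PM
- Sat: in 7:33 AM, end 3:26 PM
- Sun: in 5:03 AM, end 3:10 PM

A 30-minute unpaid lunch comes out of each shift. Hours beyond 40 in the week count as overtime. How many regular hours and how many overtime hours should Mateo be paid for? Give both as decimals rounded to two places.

Tue: 6:19 AM–4:19 PM = 10 h 0 min; less 30 min break → 9 h 30 min
Wed: 7:24 AM–2:39 PM = 7 h 15 min; less 30 min break → 6 h 45 min
Thu: 10:37 AM–5:48 PM = 7 h 11 min; less 30 min break → 6 h 41 min
Fri: 6:38 AM–4:27 PM = 9 h 49 min; less 30 min break → 9 h 19 min
Sat: 7:33 AM–3:26 PM = 7 h 53 min; less 30 min break → 7 h 23 min
Sun: 5:03 AM–3:10 PM = 10 h 7 min; less 30 min break → 9 h 37 min
Total worked: 49 h 15 min = 49.25 h.
Threshold 40 h → overtime 9 h 15 min, regular 40 h 0 min.

Regular 40.00 hours, overtime 9.25 hours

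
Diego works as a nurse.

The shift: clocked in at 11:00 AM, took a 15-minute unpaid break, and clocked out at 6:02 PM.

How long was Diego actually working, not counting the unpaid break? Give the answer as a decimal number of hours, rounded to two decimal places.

The shift: 11:00 AM–6:02 PM = 7 h 2 min; less 15 min break → 6 h 47 min

6.78 hours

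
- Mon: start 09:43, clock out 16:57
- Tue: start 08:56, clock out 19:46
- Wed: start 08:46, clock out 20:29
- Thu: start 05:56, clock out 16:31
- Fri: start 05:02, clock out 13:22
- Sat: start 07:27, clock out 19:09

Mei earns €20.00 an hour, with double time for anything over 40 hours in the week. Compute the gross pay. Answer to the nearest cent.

€1616.00

Mon: 09:43–16:57 = 7 h 14 min
Tue: 08:56–19:46 = 10 h 50 min
Wed: 08:46–20:29 = 11 h 43 min
Thu: 05:56–16:31 = 10 h 35 min
Fri: 05:02–13:22 = 8 h 20 min
Sat: 07:27–19:09 = 11 h 42 min
Total worked: 60 h 24 min = 3624 min.
Regular 40 h 0 min = 2400 min at €20.00/h; overtime 20 h 24 min = 1224 min at €40.00/h.
Pay = (2400 × €20.00 + 1224 × €40.00) ÷ 60 = €1616.00.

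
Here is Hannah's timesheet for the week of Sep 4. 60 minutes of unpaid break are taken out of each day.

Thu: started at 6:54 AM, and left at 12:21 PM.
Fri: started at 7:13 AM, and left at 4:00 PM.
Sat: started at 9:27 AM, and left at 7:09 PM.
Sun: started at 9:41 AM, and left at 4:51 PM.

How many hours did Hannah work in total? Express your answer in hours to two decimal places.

Thu: 6:54 AM–12:21 PM = 5 h 27 min; less 60 min break → 4 h 27 min
Fri: 7:13 AM–4:00 PM = 8 h 47 min; less 60 min break → 7 h 47 min
Sat: 9:27 AM–7:09 PM = 9 h 42 min; less 60 min break → 8 h 42 min
Sun: 9:41 AM–4:51 PM = 7 h 10 min; less 60 min break → 6 h 10 min
Total: 4 h 27 min + 7 h 47 min + 8 h 42 min + 6 h 10 min = 27 h 6 min.

27.10 hours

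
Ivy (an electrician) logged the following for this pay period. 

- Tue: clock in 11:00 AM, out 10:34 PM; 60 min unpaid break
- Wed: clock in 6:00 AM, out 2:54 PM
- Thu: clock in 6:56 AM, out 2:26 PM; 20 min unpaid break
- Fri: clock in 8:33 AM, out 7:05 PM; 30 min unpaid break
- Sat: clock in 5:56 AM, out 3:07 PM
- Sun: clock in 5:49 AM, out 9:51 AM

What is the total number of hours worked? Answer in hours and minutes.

49 h 53 min

Tue: 11:00 AM–10:34 PM = 11 h 34 min; less 60 min break → 10 h 34 min
Wed: 6:00 AM–2:54 PM = 8 h 54 min
Thu: 6:56 AM–2:26 PM = 7 h 30 min; less 20 min break → 7 h 10 min
Fri: 8:33 AM–7:05 PM = 10 h 32 min; less 30 min break → 10 h 2 min
Sat: 5:56 AM–3:07 PM = 9 h 11 min
Sun: 5:49 AM–9:51 AM = 4 h 2 min
Total: 10 h 34 min + 8 h 54 min + 7 h 10 min + 10 h 2 min + 9 h 11 min + 4 h 2 min = 49 h 53 min.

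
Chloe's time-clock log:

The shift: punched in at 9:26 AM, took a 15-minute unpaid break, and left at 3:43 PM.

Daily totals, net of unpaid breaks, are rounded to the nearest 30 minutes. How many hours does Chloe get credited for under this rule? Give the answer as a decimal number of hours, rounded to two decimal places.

The shift: 9:26 AM–3:43 PM = 6 h 17 min − 15 min = 6 h 2 min → rounds to 6 h 0 min

6.00 hours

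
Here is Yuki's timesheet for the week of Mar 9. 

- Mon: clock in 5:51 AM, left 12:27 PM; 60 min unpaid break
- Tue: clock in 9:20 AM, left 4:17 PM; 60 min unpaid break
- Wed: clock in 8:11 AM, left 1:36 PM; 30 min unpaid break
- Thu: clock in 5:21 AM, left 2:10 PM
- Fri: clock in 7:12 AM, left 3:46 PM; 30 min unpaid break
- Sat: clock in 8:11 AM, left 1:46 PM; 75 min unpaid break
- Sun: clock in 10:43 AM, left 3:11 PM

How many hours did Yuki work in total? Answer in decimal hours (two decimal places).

42.15 hours

Mon: 5:51 AM–12:27 PM = 6 h 36 min; less 60 min break → 5 h 36 min
Tue: 9:20 AM–4:17 PM = 6 h 57 min; less 60 min break → 5 h 57 min
Wed: 8:11 AM–1:36 PM = 5 h 25 min; less 30 min break → 4 h 55 min
Thu: 5:21 AM–2:10 PM = 8 h 49 min
Fri: 7:12 AM–3:46 PM = 8 h 34 min; less 30 min break → 8 h 4 min
Sat: 8:11 AM–1:46 PM = 5 h 35 min; less 75 min break → 4 h 20 min
Sun: 10:43 AM–3:11 PM = 4 h 28 min
Total: 5 h 36 min + 5 h 57 min + 4 h 55 min + 8 h 49 min + 8 h 4 min + 4 h 20 min + 4 h 28 min = 42 h 9 min.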